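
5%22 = 5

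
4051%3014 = 1037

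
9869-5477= 4392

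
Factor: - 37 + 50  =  13^1  =  13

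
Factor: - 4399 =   -  53^1*83^1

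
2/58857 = 2/58857 = 0.00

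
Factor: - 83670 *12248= - 1024790160  =  -  2^4*3^1 * 5^1 * 1531^1*2789^1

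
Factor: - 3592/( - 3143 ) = 2^3*7^ ( - 1 )=8/7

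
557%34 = 13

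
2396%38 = 2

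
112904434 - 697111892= - 584207458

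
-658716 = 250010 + - 908726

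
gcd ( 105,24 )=3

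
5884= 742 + 5142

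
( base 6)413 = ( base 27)5I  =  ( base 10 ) 153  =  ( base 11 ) 12A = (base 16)99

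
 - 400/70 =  - 40/7 = -  5.71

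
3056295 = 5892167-2835872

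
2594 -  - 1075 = 3669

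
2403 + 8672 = 11075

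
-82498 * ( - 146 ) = 12044708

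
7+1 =8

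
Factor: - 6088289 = -29^1 * 149^1*1409^1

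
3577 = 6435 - 2858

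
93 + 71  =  164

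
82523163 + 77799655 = 160322818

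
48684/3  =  16228 = 16228.00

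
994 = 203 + 791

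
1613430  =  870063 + 743367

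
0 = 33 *0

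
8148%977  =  332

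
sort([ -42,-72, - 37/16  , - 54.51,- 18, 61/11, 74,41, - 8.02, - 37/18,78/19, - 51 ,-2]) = [-72,-54.51,-51, - 42,- 18, - 8.02, -37/16,-37/18, - 2, 78/19,61/11, 41,74 ] 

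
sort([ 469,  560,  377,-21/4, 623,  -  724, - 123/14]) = [ - 724,-123/14, - 21/4, 377, 469, 560, 623]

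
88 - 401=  - 313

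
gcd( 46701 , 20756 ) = 5189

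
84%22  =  18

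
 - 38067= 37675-75742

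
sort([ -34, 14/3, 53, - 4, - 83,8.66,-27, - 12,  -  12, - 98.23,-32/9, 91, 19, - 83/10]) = [ - 98.23, - 83, - 34,-27, - 12,-12,- 83/10, - 4, - 32/9, 14/3,8.66, 19, 53,  91]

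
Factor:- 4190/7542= -5/9 = - 3^(-2 )*5^1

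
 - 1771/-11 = 161+0/1 =161.00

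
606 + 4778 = 5384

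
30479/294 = 30479/294=103.67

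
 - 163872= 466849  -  630721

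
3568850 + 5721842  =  9290692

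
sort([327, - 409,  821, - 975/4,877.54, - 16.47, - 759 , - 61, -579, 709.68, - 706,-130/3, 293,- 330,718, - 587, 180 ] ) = [ - 759, - 706,-587, - 579,  -  409, - 330, - 975/4, - 61, - 130/3, - 16.47,  180,  293, 327,709.68,718, 821 , 877.54 ] 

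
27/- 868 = -1+841/868 = -0.03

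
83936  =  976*86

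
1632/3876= 8/19 = 0.42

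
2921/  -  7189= - 2921/7189 = -  0.41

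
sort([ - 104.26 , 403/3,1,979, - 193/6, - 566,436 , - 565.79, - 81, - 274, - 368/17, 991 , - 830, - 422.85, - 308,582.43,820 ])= [ - 830,-566, - 565.79 , - 422.85, - 308, - 274, - 104.26, - 81,-193/6 , - 368/17,1,403/3,  436,582.43,820,979,991] 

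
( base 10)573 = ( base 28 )KD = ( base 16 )23d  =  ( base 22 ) 141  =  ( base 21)166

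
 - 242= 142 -384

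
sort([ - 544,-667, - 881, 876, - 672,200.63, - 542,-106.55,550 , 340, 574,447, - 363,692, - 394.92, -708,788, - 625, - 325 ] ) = [ - 881, - 708, - 672, - 667, - 625, - 544, - 542, - 394.92 , - 363, -325,-106.55, 200.63, 340 , 447,550,574,692,788,876]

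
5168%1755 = 1658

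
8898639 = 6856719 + 2041920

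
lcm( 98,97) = 9506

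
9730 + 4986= 14716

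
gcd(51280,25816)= 8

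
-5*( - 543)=2715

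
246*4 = 984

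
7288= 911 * 8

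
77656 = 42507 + 35149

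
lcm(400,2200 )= 4400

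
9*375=3375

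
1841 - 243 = 1598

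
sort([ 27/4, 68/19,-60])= [ -60 , 68/19 , 27/4]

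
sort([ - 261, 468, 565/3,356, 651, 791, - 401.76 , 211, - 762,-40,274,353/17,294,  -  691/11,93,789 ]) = [ - 762, - 401.76,-261,- 691/11,  -  40, 353/17,93,565/3,211,274,294,356,468,651,789,791] 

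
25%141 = 25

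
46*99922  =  4596412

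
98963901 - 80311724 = 18652177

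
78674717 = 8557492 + 70117225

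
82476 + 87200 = 169676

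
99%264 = 99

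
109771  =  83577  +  26194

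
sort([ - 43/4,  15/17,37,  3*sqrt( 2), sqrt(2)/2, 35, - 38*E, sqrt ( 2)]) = [ - 38*E, - 43/4, sqrt( 2)/2, 15/17,sqrt(2), 3*sqrt(2), 35 , 37 ]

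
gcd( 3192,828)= 12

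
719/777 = 719/777 = 0.93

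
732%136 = 52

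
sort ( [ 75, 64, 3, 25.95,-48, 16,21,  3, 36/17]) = [ - 48, 36/17, 3, 3,16,21, 25.95,  64,75]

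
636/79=8 + 4/79=8.05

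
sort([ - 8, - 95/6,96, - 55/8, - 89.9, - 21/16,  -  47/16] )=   [  -  89.9, - 95/6, - 8, - 55/8,-47/16, - 21/16, 96]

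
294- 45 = 249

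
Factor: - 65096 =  - 2^3 * 79^1 * 103^1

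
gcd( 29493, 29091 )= 3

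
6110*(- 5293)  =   - 32340230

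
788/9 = 87  +  5/9 = 87.56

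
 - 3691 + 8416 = 4725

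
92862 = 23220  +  69642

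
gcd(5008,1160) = 8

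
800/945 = 160/189 = 0.85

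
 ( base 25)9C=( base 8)355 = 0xed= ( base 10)237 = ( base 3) 22210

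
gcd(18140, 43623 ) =1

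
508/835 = 508/835 = 0.61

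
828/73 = 828/73 = 11.34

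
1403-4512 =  - 3109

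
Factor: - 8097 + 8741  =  2^2*7^1*23^1 = 644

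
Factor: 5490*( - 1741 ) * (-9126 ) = 87227129340 = 2^2*3^5* 5^1*13^2 * 61^1*1741^1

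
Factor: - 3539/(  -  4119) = 3^( - 1) * 1373^(  -  1)*3539^1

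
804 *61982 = 49833528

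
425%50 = 25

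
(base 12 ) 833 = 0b10010100111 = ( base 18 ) 3C3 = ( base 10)1191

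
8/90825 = 8/90825 = 0.00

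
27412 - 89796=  - 62384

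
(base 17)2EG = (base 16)340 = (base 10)832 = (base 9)1124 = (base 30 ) rm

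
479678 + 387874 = 867552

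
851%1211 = 851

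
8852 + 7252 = 16104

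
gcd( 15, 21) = 3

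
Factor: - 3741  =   - 3^1*29^1 * 43^1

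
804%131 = 18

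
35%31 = 4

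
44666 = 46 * 971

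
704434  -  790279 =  - 85845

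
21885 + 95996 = 117881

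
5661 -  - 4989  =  10650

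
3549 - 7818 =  - 4269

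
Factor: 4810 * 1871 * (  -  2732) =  - 24586661320 = - 2^3*5^1*13^1 *37^1*683^1 * 1871^1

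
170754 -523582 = -352828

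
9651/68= 141 + 63/68 =141.93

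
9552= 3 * 3184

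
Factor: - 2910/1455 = - 2= - 2^1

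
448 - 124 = 324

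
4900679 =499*9821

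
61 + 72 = 133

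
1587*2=3174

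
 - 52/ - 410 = 26/205 = 0.13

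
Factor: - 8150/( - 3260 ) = 2^( - 1 )*5^1 =5/2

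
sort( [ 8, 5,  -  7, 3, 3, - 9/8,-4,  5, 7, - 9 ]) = [ - 9  , -7, - 4, - 9/8, 3 , 3,  5,5,7, 8 ] 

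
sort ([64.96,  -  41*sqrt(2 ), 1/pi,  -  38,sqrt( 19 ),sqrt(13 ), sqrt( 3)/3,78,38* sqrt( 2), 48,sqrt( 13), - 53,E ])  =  [- 41*sqrt( 2 ), - 53, - 38,1/pi,sqrt(3) /3, E, sqrt(13 ),sqrt( 13), sqrt( 19),48 , 38*sqrt( 2),  64.96,78 ] 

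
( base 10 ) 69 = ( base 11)63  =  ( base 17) 41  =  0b1000101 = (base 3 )2120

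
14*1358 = 19012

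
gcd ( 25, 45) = 5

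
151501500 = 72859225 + 78642275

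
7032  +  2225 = 9257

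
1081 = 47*23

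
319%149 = 21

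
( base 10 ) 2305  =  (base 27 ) 34A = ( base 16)901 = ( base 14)BA9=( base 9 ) 3141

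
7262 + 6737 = 13999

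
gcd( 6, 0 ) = 6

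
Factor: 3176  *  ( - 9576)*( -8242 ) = 250667044992 =2^7*3^2*7^1*13^1* 19^1*317^1* 397^1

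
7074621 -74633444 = - 67558823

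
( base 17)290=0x2DB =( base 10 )731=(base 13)443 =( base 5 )10411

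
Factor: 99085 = 5^1*7^1 * 19^1*149^1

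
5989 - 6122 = -133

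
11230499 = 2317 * 4847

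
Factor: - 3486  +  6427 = 17^1 * 173^1 = 2941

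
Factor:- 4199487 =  - 3^1 * 193^1 * 7253^1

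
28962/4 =7240 + 1/2 = 7240.50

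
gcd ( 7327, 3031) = 1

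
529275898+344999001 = 874274899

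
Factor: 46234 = 2^1*23117^1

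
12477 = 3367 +9110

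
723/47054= 723/47054 = 0.02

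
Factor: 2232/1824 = 2^( - 2) * 3^1*19^(  -  1 ) * 31^1=93/76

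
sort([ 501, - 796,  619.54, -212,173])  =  [-796, -212,173,  501,619.54]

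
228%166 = 62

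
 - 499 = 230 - 729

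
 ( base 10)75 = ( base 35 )25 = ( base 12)63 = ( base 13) 5A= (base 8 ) 113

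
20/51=20/51 = 0.39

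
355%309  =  46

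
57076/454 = 125 + 163/227 = 125.72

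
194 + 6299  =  6493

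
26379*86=2268594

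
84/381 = 28/127 = 0.22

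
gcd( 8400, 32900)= 700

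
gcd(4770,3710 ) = 530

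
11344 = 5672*2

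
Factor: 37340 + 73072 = 110412 = 2^2 * 3^2*3067^1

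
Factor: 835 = 5^1*167^1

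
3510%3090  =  420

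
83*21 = 1743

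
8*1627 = 13016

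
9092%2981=149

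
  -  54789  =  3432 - 58221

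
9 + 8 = 17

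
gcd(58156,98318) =2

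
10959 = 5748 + 5211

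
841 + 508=1349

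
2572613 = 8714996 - 6142383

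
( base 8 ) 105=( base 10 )69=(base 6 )153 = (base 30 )29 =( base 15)49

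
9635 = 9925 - 290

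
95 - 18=77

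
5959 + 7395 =13354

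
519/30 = 173/10 = 17.30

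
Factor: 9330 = 2^1 * 3^1 * 5^1  *  311^1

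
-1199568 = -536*2238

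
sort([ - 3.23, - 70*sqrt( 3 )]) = [-70*sqrt(3),- 3.23 ]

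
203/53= 203/53 = 3.83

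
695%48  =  23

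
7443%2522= 2399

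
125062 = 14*8933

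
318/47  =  6 + 36/47= 6.77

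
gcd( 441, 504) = 63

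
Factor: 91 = 7^1*13^1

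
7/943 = 7/943 = 0.01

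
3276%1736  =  1540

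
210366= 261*806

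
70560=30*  2352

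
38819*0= 0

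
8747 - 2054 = 6693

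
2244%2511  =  2244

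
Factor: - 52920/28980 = -42/23 = - 2^1*3^1*7^1 *23^( - 1)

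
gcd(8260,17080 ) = 140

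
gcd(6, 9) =3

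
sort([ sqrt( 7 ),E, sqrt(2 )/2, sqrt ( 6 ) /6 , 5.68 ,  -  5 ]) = [ - 5,sqrt( 6)/6,sqrt(2) /2, sqrt( 7), E,5.68 ]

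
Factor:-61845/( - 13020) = 19/4 = 2^( - 2 )*19^1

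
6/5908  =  3/2954 = 0.00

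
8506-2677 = 5829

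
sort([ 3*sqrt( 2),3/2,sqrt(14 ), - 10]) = [ - 10, 3/2,  sqrt( 14 ),3*sqrt(2) ]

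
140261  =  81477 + 58784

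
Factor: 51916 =2^2* 12979^1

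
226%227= 226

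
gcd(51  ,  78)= 3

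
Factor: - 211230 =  - 2^1*3^2*5^1*2347^1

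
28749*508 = 14604492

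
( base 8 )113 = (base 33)29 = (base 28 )2j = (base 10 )75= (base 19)3i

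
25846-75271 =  - 49425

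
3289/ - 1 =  - 3289/1 = - 3289.00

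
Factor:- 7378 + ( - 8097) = -5^2*619^1 = -15475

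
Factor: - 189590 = -2^1*5^1*18959^1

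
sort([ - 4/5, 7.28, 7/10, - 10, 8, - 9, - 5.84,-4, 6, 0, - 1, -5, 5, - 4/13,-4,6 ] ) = [ - 10, - 9 , - 5.84, - 5, - 4, - 4,- 1, - 4/5, - 4/13, 0 , 7/10, 5, 6 , 6, 7.28,8 ]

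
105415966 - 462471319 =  - 357055353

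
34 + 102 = 136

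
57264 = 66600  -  9336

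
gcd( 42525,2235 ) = 15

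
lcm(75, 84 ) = 2100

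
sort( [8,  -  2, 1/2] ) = [ - 2, 1/2,8] 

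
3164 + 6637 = 9801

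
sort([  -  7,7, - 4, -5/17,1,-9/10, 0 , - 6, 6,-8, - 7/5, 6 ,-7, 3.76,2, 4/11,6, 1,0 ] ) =[ - 8 ,- 7, -7, - 6, - 4, -7/5,  -  9/10,-5/17, 0, 0, 4/11, 1, 1, 2,3.76, 6,6 , 6,7]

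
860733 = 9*95637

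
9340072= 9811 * 952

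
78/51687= 26/17229 = 0.00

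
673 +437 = 1110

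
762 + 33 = 795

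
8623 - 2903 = 5720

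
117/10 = 11 + 7/10  =  11.70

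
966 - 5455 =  - 4489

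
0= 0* ( - 5438 )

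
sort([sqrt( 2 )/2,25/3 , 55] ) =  [sqrt (2)/2, 25/3, 55 ]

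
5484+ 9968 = 15452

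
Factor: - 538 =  - 2^1 * 269^1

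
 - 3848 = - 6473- -2625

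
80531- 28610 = 51921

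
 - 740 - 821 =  - 1561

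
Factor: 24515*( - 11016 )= - 270057240 = -  2^3 *3^4  *5^1 *17^1*4903^1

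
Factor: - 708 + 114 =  - 2^1*3^3*11^1 = -594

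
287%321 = 287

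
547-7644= - 7097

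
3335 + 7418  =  10753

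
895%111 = 7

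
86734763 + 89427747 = 176162510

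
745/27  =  745/27 = 27.59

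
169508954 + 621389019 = 790897973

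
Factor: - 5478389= - 7^1* 67^1*11681^1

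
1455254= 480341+974913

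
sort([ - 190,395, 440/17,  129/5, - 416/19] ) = [ - 190, - 416/19,129/5, 440/17,395]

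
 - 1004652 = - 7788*129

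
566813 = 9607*59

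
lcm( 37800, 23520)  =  1058400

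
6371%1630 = 1481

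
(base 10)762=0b1011111010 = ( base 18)266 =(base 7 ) 2136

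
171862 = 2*85931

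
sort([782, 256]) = [256,  782]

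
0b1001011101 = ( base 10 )605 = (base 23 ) 137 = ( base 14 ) 313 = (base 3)211102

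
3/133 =3/133  =  0.02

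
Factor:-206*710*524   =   - 76640240 = - 2^4 * 5^1*71^1*103^1*131^1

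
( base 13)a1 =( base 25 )56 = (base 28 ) 4J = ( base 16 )83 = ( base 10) 131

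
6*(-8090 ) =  - 48540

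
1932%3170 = 1932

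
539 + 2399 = 2938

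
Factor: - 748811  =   - 7^1*23^1*4651^1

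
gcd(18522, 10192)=98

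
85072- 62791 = 22281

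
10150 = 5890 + 4260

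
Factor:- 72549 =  - 3^3*2687^1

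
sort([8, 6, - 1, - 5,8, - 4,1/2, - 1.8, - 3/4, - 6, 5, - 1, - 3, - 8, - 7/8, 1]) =[ - 8, -6, - 5, - 4,-3, - 1.8, - 1, - 1 ,-7/8, -3/4,  1/2, 1, 5,6, 8 , 8] 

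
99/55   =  9/5 = 1.80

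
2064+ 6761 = 8825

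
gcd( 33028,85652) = 92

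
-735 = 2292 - 3027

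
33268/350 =16634/175 = 95.05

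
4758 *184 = 875472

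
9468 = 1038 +8430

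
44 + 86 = 130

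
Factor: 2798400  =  2^6*3^1*5^2  *11^1*53^1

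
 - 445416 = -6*74236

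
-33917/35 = -970 +33/35= -969.06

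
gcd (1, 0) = 1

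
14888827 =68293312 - 53404485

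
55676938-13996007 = 41680931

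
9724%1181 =276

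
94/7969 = 94/7969 = 0.01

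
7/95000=7/95000 = 0.00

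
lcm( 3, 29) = 87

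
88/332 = 22/83= 0.27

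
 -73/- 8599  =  73/8599=0.01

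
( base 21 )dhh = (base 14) 2323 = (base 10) 6107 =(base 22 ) cdd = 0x17DB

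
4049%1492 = 1065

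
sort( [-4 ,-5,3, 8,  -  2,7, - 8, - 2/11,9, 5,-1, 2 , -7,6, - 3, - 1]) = [ - 8,  -  7, - 5, - 4,-3, - 2, - 1,  -  1 , - 2/11,2,3,5,6,  7, 8,9]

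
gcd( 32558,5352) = 446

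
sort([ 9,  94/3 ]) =[9,94/3 ]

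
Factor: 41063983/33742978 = 2^( - 1)*23^(- 1)*727^( - 1 )*1009^(-1)*2791^1*14713^1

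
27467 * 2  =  54934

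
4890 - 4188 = 702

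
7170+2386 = 9556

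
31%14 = 3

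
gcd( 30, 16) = 2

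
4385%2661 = 1724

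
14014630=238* 58885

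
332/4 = 83 =83.00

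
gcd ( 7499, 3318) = 1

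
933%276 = 105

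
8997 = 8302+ 695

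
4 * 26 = 104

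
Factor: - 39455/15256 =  - 2^ ( - 3 )*5^1* 13^1*607^1*1907^ (- 1)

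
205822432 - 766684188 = - 560861756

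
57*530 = 30210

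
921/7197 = 307/2399 =0.13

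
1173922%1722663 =1173922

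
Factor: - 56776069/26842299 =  - 3^( - 1)* 7^1*11^ ( - 1 )*233^(  -  1)*1783^1*3491^( - 1)*4549^1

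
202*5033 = 1016666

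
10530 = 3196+7334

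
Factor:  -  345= - 3^1*5^1*23^1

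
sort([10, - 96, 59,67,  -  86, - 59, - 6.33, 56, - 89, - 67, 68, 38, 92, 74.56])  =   [ - 96, - 89, - 86, - 67, - 59, - 6.33, 10, 38, 56, 59, 67, 68,  74.56,92 ]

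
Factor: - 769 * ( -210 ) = 2^1*3^1*5^1*7^1  *  769^1 = 161490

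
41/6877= 41/6877 = 0.01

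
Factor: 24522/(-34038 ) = -3^( - 1) * 31^( - 1)*67^1 = -67/93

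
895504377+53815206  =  949319583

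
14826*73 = 1082298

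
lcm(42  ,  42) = 42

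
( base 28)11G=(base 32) ps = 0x33c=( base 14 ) 432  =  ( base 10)828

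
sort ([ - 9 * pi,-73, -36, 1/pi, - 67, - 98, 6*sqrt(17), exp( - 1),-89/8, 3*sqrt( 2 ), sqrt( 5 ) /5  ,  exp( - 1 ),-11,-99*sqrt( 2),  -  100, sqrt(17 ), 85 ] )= [-99*sqrt(2),-100,-98, - 73, - 67, - 36 , - 9*pi, - 89/8,-11, 1/pi,exp ( - 1 ) , exp(-1 ), sqrt(5)/5 , sqrt( 17),3*sqrt(2 ),6 * sqrt(17),  85] 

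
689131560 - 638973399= 50158161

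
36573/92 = 36573/92 = 397.53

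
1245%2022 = 1245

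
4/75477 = 4/75477 = 0.00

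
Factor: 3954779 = 137^1*28867^1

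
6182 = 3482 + 2700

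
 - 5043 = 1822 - 6865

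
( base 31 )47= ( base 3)11212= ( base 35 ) 3Q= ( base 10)131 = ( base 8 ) 203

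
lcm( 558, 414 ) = 12834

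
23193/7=23193/7  =  3313.29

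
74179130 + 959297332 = 1033476462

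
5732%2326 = 1080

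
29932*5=149660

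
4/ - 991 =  - 4/991 = - 0.00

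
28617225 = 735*38935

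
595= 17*35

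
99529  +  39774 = 139303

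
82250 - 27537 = 54713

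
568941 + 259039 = 827980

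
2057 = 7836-5779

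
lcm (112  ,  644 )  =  2576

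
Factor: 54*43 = 2^1*3^3*43^1=2322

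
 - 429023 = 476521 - 905544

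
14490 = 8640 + 5850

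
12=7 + 5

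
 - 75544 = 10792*( - 7 )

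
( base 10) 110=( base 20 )5A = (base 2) 1101110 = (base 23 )4i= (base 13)86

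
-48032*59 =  - 2833888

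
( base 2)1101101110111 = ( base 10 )7031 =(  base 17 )175a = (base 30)7ob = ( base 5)211111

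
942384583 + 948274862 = 1890659445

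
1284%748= 536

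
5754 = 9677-3923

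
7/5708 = 7/5708 = 0.00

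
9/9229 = 9/9229 = 0.00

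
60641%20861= 18919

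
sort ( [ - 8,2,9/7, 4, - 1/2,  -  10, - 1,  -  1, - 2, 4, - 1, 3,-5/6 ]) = [-10,-8  , - 2 ,- 1,-1, - 1, - 5/6, - 1/2, 9/7,2,3,4,4 ]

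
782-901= - 119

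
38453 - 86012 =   -  47559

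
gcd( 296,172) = 4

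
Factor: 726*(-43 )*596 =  - 2^3 * 3^1*11^2*43^1*149^1 = - 18605928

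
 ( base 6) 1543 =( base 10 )423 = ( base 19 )135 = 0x1a7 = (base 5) 3143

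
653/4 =653/4=163.25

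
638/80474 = 319/40237 = 0.01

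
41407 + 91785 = 133192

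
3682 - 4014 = - 332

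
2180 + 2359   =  4539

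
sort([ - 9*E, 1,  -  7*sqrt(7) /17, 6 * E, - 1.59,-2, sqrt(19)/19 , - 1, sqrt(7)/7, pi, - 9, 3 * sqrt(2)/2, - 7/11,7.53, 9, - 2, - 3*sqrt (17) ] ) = [  -  9 * E, - 3*sqrt (17 ), - 9, - 2, - 2, - 1.59, - 7 * sqrt(7) /17, - 1, - 7/11, sqrt(19)/19,sqrt( 7)/7, 1  ,  3*sqrt(2 ) /2, pi , 7.53,9, 6 * E ] 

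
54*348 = 18792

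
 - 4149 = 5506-9655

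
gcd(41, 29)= 1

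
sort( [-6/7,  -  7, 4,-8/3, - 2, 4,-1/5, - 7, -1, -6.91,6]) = [  -  7, - 7,-6.91,  -  8/3, - 2, - 1,-6/7, - 1/5, 4,4 , 6] 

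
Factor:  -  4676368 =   -  2^4 * 331^1*883^1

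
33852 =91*372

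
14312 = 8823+5489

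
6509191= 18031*361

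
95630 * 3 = 286890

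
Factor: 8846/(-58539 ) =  - 2^1 * 3^( - 1 )*13^( - 1) * 19^( - 1)* 79^( -1)*  4423^1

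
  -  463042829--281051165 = -181991664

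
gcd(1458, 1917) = 27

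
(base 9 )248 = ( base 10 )206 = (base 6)542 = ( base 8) 316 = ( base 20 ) a6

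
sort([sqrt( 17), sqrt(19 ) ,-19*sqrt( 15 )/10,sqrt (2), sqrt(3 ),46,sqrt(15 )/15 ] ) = [ - 19*sqrt(15 )/10, sqrt (15 )/15, sqrt( 2 ), sqrt(3 ), sqrt( 17 ),sqrt(19 ) , 46] 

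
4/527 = 4/527 = 0.01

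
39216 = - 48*( - 817)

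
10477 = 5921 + 4556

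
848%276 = 20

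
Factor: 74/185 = 2/5 = 2^1*5^( - 1) 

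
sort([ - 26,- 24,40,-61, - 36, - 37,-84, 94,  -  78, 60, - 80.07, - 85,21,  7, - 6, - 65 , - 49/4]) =[ - 85, - 84, - 80.07,  -  78, - 65, - 61, - 37, - 36, - 26, - 24, - 49/4, -6, 7, 21, 40,60 , 94 ] 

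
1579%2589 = 1579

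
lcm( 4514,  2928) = 108336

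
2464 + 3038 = 5502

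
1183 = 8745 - 7562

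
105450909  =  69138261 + 36312648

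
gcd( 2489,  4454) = 131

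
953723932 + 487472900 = 1441196832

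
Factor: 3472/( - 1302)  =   - 8/3=-2^3*3^( - 1)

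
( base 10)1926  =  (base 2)11110000110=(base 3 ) 2122100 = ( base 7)5421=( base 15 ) 886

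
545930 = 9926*55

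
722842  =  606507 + 116335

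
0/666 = 0 = 0.00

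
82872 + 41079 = 123951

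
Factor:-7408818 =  - 2^1 * 3^2*523^1*787^1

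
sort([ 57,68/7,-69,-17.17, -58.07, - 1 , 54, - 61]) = [ - 69,- 61,-58.07, - 17.17, - 1,68/7, 54,57] 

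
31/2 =31/2  =  15.50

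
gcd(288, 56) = 8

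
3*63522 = 190566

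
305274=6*50879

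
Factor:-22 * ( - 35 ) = 770= 2^1*5^1*7^1*11^1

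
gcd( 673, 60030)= 1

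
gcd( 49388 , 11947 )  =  1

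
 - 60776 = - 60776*1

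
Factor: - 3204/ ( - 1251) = 2^2*89^1*139^( - 1) = 356/139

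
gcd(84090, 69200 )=10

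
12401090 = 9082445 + 3318645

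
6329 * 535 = 3386015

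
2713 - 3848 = - 1135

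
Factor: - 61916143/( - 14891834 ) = 2^( - 1 )*37^( -1 )*53^( - 1 )*89^1*3797^ (  -  1)*695687^1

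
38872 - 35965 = 2907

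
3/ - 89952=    - 1+29983/29984 =- 0.00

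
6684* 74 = 494616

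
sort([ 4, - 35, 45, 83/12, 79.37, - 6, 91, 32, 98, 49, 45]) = [ - 35, - 6, 4, 83/12,32, 45,45,  49,79.37,91, 98 ]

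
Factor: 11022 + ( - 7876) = 2^1  *11^2*13^1 = 3146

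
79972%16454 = 14156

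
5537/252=791/36 = 21.97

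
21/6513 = 7/2171 = 0.00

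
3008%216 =200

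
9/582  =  3/194 = 0.02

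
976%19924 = 976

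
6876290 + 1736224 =8612514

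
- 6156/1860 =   -  4 + 107/155 = - 3.31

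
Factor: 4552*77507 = 352811864 = 2^3*179^1*433^1*569^1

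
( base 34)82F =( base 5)244311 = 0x2473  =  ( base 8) 22163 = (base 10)9331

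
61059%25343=10373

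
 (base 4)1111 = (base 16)55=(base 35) 2F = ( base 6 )221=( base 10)85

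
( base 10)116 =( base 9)138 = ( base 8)164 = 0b1110100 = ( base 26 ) 4C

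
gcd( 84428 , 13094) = 2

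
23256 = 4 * 5814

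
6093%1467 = 225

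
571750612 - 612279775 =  - 40529163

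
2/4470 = 1/2235 = 0.00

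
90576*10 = 905760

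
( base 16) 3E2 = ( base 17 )378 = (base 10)994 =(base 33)U4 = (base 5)12434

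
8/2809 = 8/2809 = 0.00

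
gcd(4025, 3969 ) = 7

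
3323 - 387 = 2936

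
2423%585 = 83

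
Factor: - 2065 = - 5^1 *7^1*59^1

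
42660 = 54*790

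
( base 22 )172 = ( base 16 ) 280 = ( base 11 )532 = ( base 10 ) 640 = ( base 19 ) 1ED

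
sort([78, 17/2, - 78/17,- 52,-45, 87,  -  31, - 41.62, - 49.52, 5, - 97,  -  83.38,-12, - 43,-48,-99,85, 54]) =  [- 99  ,-97, - 83.38, - 52, - 49.52,-48,-45  , - 43,-41.62,-31, - 12,-78/17,5,17/2 , 54,  78,85,87 ] 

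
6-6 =0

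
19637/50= 19637/50 =392.74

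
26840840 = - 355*(-75608)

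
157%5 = 2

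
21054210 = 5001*4210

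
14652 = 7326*2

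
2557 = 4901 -2344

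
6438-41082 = -34644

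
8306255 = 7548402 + 757853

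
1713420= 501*3420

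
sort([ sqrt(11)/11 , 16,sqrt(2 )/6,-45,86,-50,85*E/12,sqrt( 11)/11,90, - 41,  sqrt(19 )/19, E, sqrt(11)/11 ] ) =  [ - 50,-45 , - 41,  sqrt(19) /19 , sqrt( 2)/6,sqrt(11)/11,sqrt(11)/11,sqrt(11)/11,E,16,  85*E/12,86, 90 ] 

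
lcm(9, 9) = 9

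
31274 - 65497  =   - 34223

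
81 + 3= 84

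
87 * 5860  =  509820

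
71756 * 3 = 215268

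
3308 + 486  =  3794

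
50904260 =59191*860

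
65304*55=3591720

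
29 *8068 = 233972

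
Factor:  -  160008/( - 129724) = 354/287 = 2^1*3^1 * 7^( - 1 )*41^( - 1 )*59^1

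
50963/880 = 57 + 73/80 = 57.91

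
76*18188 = 1382288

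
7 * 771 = 5397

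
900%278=66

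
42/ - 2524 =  - 21/1262  =  - 0.02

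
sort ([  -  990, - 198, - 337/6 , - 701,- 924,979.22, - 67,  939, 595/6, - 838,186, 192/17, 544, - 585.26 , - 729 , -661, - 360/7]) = [ - 990, - 924,  -  838, - 729, - 701, - 661 , - 585.26, - 198  ,-67,  -  337/6, - 360/7, 192/17, 595/6, 186,544,939,979.22]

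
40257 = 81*497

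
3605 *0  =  0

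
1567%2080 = 1567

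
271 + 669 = 940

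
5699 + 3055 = 8754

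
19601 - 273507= - 253906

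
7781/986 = 7781/986 = 7.89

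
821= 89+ 732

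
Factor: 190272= 2^6*3^1*991^1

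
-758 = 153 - 911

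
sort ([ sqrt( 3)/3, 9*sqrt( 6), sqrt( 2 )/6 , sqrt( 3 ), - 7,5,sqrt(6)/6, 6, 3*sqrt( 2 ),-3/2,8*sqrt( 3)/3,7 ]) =[  -  7, -3/2, sqrt ( 2)/6,sqrt (6)/6,sqrt ( 3 ) /3, sqrt (3),3 *sqrt( 2),8* sqrt( 3)/3, 5,6,7, 9*sqrt(6)]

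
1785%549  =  138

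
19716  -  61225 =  - 41509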